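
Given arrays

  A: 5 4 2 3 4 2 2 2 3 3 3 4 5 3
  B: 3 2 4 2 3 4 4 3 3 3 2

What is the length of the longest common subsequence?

7

One common subsequence of length 7: 4 at A[2]=B[3]; then 2 at A[3]=B[4]; then 3 at A[4]=B[5]; then 4 at A[5]=B[7]; then 3 at A[9]=B[8]; then 3 at A[10]=B[9]; then 3 at A[11]=B[10], and the DP table's final entry dp[14][11] is also 7, so no common subsequence is longer.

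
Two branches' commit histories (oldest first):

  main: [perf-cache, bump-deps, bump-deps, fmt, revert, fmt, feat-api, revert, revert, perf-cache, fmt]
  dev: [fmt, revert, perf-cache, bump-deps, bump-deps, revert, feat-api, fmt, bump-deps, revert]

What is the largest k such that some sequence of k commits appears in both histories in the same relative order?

6

Taking perf-cache at main[1]=dev[3]; then bump-deps at main[2]=dev[4]; then bump-deps at main[3]=dev[5]; then revert at main[5]=dev[6]; then fmt at main[6]=dev[8]; then revert at main[9]=dev[10] gives a common subsequence of length 6. The LCS DP gives dp[11][10] = 6, so this is optimal.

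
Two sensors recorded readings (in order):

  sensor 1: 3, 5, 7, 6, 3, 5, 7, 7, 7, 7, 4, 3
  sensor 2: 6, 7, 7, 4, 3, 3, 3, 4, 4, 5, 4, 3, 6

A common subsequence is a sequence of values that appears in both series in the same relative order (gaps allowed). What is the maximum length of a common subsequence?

Match 3 at sensor 1[1]=sensor 2[6]; then 3 at sensor 1[5]=sensor 2[7]; then 5 at sensor 1[6]=sensor 2[10]; then 4 at sensor 1[11]=sensor 2[11]; then 3 at sensor 1[12]=sensor 2[12] — 5 values in the same relative order in both. dp[12][13] = 5 confirms this is the maximum.

5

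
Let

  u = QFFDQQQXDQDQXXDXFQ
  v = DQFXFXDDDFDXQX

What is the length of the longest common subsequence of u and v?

Pick Q [1,2], then F [2,3], then F [3,5], then D [4,7], then D [9,8], then D [11,9], then D [15,11], then X [16,12], then Q [18,13]; all 9 characters appear in both, in order. The LCS DP gives dp[18][14] = 9, so this is optimal.

9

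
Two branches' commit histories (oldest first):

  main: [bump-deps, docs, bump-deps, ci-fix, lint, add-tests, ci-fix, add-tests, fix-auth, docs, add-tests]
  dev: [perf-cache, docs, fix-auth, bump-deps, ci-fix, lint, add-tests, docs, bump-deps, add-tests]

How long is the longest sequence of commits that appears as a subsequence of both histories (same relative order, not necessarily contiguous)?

Pick docs at main[2]=dev[2], then bump-deps at main[3]=dev[4], then ci-fix at main[4]=dev[5], then lint at main[5]=dev[6], then add-tests at main[8]=dev[7], then docs at main[10]=dev[8], then add-tests at main[11]=dev[10]; all 7 commits appear in both, in order. Since dp[11][10] = 7, nothing longer is possible.

7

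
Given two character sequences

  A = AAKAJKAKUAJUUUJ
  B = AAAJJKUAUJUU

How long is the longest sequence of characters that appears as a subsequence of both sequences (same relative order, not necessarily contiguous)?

Taking A (A #1, B #1), A (A #2, B #2), A (A #4, B #3), J (A #5, B #5), K (A #6, B #6), A (A #7, B #8), U (A #9, B #9), J (A #11, B #10), U (A #13, B #11), U (A #14, B #12) gives a common subsequence of length 10. The LCS DP gives dp[15][12] = 10, so this is optimal.

10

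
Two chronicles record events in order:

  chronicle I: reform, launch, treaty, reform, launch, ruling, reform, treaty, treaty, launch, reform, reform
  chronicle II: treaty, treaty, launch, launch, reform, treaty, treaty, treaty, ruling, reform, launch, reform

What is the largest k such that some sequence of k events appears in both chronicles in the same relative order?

7

Match launch (chronicle I #2, chronicle II #3) → launch (chronicle I #5, chronicle II #4) → reform (chronicle I #7, chronicle II #5) → treaty (chronicle I #8, chronicle II #7) → treaty (chronicle I #9, chronicle II #8) → launch (chronicle I #10, chronicle II #11) → reform (chronicle I #12, chronicle II #12) — 7 events in the same relative order in both. dp[12][12] = 7 confirms this is the maximum.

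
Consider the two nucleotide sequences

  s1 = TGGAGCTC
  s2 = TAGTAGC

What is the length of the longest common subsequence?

5

Let dp[i][j] be the LCS length of the first i bases of s1 and the first j bases of s2. dp[i][j] = dp[i-1][j-1]+1 when the i-th and j-th bases match, else max(dp[i-1][j], dp[i][j-1]).
    ·  T  A  G  T  A  G  C
 ·  0  0  0  0  0  0  0  0
 T  0  1  1  1  1  1  1  1
 G  0  1  1  2  2  2  2  2
 G  0  1  1  2  2  2  3  3
 A  0  1  2  2  2  3  3  3
 G  0  1  2  3  3  3  4  4
 C  0  1  2  3  3  3  4  5
 T  0  1  2  3  4  4  4  5
 C  0  1  2  3  4  4  4  5
dp[8][7] = 5. One LCS (by backtracking along matches): TGAGC.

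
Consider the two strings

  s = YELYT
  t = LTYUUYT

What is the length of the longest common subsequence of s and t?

3

Match Y [1,3]; then Y [4,6]; then T [5,7] — 3 characters in the same relative order in both. dp[5][7] = 3 confirms this is the maximum.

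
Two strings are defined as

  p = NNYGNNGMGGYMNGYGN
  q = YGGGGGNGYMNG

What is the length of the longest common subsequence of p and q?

Match Y [3,1] → G [4,4] → G [7,5] → G [9,6] → G [10,8] → Y [11,9] → M [12,10] → N [13,11] → G [16,12] — 9 characters in the same relative order in both. The LCS DP gives dp[17][12] = 9, so this is optimal.

9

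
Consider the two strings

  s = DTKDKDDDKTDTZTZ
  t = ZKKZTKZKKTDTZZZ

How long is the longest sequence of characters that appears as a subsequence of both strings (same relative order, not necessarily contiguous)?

9

Pick T at s[2]=t[5] → K at s[3]=t[6] → K at s[5]=t[8] → K at s[9]=t[9] → T at s[10]=t[10] → D at s[11]=t[11] → T at s[12]=t[12] → Z at s[13]=t[14] → Z at s[15]=t[15]; all 9 characters appear in both, in order. The LCS DP gives dp[15][15] = 9, so this is optimal.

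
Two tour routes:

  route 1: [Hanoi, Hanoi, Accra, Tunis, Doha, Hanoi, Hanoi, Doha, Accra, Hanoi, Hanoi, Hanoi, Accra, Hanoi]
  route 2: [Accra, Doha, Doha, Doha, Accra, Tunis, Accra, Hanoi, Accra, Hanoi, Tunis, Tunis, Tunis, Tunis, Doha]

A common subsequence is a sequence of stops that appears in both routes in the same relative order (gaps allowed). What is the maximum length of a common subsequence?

Taking Accra [3,1], Doha [5,3], Doha [8,4], Accra [9,7], Hanoi [12,8], Accra [13,9], Hanoi [14,10] gives a common subsequence of length 7. Since dp[14][15] = 7, nothing longer is possible.

7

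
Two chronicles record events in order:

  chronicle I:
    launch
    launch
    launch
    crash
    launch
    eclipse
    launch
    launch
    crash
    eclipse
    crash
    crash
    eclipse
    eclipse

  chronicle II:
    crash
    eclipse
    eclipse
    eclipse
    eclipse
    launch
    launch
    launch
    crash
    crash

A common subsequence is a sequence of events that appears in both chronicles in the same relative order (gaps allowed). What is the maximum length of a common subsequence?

Pick crash at chronicle I[4]=chronicle II[1] → launch at chronicle I[5]=chronicle II[6] → launch at chronicle I[7]=chronicle II[7] → launch at chronicle I[8]=chronicle II[8] → crash at chronicle I[11]=chronicle II[9] → crash at chronicle I[12]=chronicle II[10]; all 6 events appear in both, in order. dp[14][10] = 6 confirms this is the maximum.

6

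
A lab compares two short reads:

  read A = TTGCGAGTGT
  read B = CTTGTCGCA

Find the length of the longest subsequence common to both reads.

Match T [1,2]; then T [2,3]; then G [3,4]; then C [4,6]; then G [5,7]; then A [6,9] — 6 bases in the same relative order in both. The LCS DP gives dp[10][9] = 6, so this is optimal.

6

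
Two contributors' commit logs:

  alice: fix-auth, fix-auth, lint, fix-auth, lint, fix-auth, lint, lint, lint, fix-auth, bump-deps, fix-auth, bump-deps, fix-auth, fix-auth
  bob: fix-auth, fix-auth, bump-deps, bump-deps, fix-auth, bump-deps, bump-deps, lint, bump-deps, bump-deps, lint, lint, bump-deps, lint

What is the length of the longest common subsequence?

Pick fix-auth (alice #1, bob #1), then fix-auth (alice #2, bob #2), then fix-auth (alice #4, bob #5), then lint (alice #5, bob #8), then lint (alice #7, bob #11), then lint (alice #8, bob #12), then lint (alice #9, bob #14); all 7 commits appear in both, in order. dp[15][14] = 7 confirms this is the maximum.

7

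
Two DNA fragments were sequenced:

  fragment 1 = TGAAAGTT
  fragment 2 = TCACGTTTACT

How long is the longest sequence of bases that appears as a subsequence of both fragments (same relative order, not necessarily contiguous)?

5

Let dp[i][j] be the LCS length of the first i bases of fragment 1 and the first j bases of fragment 2. dp[i][j] = dp[i-1][j-1]+1 when the i-th and j-th bases match, else max(dp[i-1][j], dp[i][j-1]).
    ·  T  C  A  C  G  T  T  T  A  C  T
 ·  0  0  0  0  0  0  0  0  0  0  0  0
 T  0  1  1  1  1  1  1  1  1  1  1  1
 G  0  1  1  1  1  2  2  2  2  2  2  2
 A  0  1  1  2  2  2  2  2  2  3  3  3
 A  0  1  1  2  2  2  2  2  2  3  3  3
 A  0  1  1  2  2  2  2  2  2  3  3  3
 G  0  1  1  2  2  3  3  3  3  3  3  3
 T  0  1  1  2  2  3  4  4  4  4  4  4
 T  0  1  1  2  2  3  4  5  5  5  5  5
dp[8][11] = 5. One LCS (by backtracking along matches): TAGTT.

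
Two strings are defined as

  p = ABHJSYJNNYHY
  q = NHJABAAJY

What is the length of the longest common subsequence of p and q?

4

Pick A [1,4], B [2,5], J [7,8], Y [12,9]; all 4 characters appear in both, in order. dp[12][9] = 4 confirms this is the maximum.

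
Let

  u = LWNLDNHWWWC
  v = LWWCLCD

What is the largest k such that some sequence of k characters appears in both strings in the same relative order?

Taking L at u[1]=v[1]; then W at u[2]=v[3]; then L at u[4]=v[5]; then D at u[5]=v[7] gives a common subsequence of length 4. The LCS DP gives dp[11][7] = 4, so this is optimal.

4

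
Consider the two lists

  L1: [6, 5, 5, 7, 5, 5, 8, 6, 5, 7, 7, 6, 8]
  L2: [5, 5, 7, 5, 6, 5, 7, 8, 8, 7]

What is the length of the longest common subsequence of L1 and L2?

Let dp[i][j] be the LCS length of the first i values of L1 and the first j values of L2. dp[i][j] = dp[i-1][j-1]+1 when the i-th and j-th values match, else max(dp[i-1][j], dp[i][j-1]).
    ·  5  5  7  5  6  5  7  8  8  7
 ·  0  0  0  0  0  0  0  0  0  0  0
 6  0  0  0  0  0  1  1  1  1  1  1
 5  0  1  1  1  1  1  2  2  2  2  2
 5  0  1  2  2  2  2  2  2  2  2  2
 7  0  1  2  3  3  3  3  3  3  3  3
 5  0  1  2  3  4  4  4  4  4  4  4
 5  0  1  2  3  4  4  5  5  5  5  5
 8  0  1  2  3  4  4  5  5  6  6  6
 6  0  1  2  3  4  5  5  5  6  6  6
 5  0  1  2  3  4  5  6  6  6  6  6
 7  0  1  2  3  4  5  6  7  7  7  7
 7  0  1  2  3  4  5  6  7  7  7  8
 6  0  1  2  3  4  5  6  7  7  7  8
 8  0  1  2  3  4  5  6  7  8  8  8
dp[13][10] = 8. One LCS (by backtracking along matches): 5, 5, 7, 5, 6, 5, 7, 7.

8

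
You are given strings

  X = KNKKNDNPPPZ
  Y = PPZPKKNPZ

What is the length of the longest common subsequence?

5

Let dp[i][j] be the LCS length of the first i characters of X and the first j characters of Y. dp[i][j] = dp[i-1][j-1]+1 when the i-th and j-th characters match, else max(dp[i-1][j], dp[i][j-1]).
    ·  P  P  Z  P  K  K  N  P  Z
 ·  0  0  0  0  0  0  0  0  0  0
 K  0  0  0  0  0  1  1  1  1  1
 N  0  0  0  0  0  1  1  2  2  2
 K  0  0  0  0  0  1  2  2  2  2
 K  0  0  0  0  0  1  2  2  2  2
 N  0  0  0  0  0  1  2  3  3  3
 D  0  0  0  0  0  1  2  3  3  3
 N  0  0  0  0  0  1  2  3  3  3
 P  0  1  1  1  1  1  2  3  4  4
 P  0  1  2  2  2  2  2  3  4  4
 P  0  1  2  2  3  3  3  3  4  4
 Z  0  1  2  3  3  3  3  3  4  5
dp[11][9] = 5. One LCS (by backtracking along matches): KKNPZ.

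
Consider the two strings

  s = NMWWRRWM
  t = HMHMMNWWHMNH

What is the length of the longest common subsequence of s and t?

4

Let dp[i][j] be the LCS length of the first i characters of s and the first j characters of t. dp[i][j] = dp[i-1][j-1]+1 when the i-th and j-th characters match, else max(dp[i-1][j], dp[i][j-1]).
    ·  H  M  H  M  M  N  W  W  H  M  N  H
 ·  0  0  0  0  0  0  0  0  0  0  0  0  0
 N  0  0  0  0  0  0  1  1  1  1  1  1  1
 M  0  0  1  1  1  1  1  1  1  1  2  2  2
 W  0  0  1  1  1  1  1  2  2  2  2  2  2
 W  0  0  1  1  1  1  1  2  3  3  3  3  3
 R  0  0  1  1  1  1  1  2  3  3  3  3  3
 R  0  0  1  1  1  1  1  2  3  3  3  3  3
 W  0  0  1  1  1  1  1  2  3  3  3  3  3
 M  0  0  1  1  2  2  2  2  3  3  4  4  4
dp[8][12] = 4. One LCS (by backtracking along matches): NWWM.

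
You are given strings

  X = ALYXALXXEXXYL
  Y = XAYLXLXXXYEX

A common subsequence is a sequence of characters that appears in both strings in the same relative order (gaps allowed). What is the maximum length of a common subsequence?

Pick A [1,2] → L [2,4] → X [4,5] → L [6,6] → X [7,8] → X [8,9] → E [9,11] → X [11,12]; all 8 characters appear in both, in order. dp[13][12] = 8 confirms this is the maximum.

8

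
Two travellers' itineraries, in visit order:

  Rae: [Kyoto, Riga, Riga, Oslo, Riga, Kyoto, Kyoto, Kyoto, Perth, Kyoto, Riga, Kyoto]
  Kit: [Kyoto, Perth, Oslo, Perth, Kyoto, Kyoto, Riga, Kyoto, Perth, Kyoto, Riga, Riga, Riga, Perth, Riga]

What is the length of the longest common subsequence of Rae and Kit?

8

Taking Kyoto [1,1]; then Oslo [4,3]; then Kyoto [6,5]; then Kyoto [7,6]; then Kyoto [8,8]; then Perth [9,9]; then Kyoto [10,10]; then Riga [11,15] gives a common subsequence of length 8. dp[12][15] = 8 confirms this is the maximum.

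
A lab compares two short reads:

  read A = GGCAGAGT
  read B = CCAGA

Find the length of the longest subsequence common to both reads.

Match C at read A[3]=read B[2], A at read A[4]=read B[3], G at read A[5]=read B[4], A at read A[6]=read B[5] — 4 bases in the same relative order in both. Since dp[8][5] = 4, nothing longer is possible.

4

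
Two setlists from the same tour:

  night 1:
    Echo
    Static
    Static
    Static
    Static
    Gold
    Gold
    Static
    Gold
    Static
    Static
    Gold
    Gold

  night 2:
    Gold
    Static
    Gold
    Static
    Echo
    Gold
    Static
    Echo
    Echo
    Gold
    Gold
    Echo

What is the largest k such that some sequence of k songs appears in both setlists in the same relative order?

Taking Static [5,2], Gold [7,3], Static [8,4], Gold [9,6], Static [10,7], Gold [12,10], Gold [13,11] gives a common subsequence of length 7, and the DP table's final entry dp[13][12] is also 7, so no common subsequence is longer.

7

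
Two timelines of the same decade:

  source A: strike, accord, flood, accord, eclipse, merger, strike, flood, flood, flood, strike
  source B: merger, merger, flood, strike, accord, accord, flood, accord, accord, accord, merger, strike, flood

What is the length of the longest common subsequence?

Pick strike at source A[1]=source B[4] → accord at source A[2]=source B[6] → flood at source A[3]=source B[7] → accord at source A[4]=source B[10] → merger at source A[6]=source B[11] → strike at source A[7]=source B[12] → flood at source A[10]=source B[13]; all 7 events appear in both, in order. Since dp[11][13] = 7, nothing longer is possible.

7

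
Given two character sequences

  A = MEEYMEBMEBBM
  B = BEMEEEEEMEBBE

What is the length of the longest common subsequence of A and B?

Taking M (A #1, B #3); then E (A #2, B #6); then E (A #3, B #7); then E (A #6, B #8); then M (A #8, B #9); then E (A #9, B #10); then B (A #10, B #11); then B (A #11, B #12) gives a common subsequence of length 8. The LCS DP gives dp[12][13] = 8, so this is optimal.

8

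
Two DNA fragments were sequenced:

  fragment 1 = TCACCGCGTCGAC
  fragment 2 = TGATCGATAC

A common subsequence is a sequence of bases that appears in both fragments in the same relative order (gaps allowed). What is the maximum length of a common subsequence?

Let dp[i][j] be the LCS length of the first i bases of fragment 1 and the first j bases of fragment 2. dp[i][j] = dp[i-1][j-1]+1 when the i-th and j-th bases match, else max(dp[i-1][j], dp[i][j-1]).
    ·  T  G  A  T  C  G  A  T  A  C
 ·  0  0  0  0  0  0  0  0  0  0  0
 T  0  1  1  1  1  1  1  1  1  1  1
 C  0  1  1  1  1  2  2  2  2  2  2
 A  0  1  1  2  2  2  2  3  3  3  3
 C  0  1  1  2  2  3  3  3  3  3  4
 C  0  1  1  2  2  3  3  3  3  3  4
 G  0  1  2  2  2  3  4  4  4  4  4
 C  0  1  2  2  2  3  4  4  4  4  5
 G  0  1  2  2  2  3  4  4  4  4  5
 T  0  1  2  2  3  3  4  4  5  5  5
 C  0  1  2  2  3  4  4  4  5  5  6
 G  0  1  2  2  3  4  5  5  5  5  6
 A  0  1  2  3  3  4  5  6  6  6  6
 C  0  1  2  3  3  4  5  6  6  6  7
dp[13][10] = 7. One LCS (by backtracking along matches): TACGTAC.

7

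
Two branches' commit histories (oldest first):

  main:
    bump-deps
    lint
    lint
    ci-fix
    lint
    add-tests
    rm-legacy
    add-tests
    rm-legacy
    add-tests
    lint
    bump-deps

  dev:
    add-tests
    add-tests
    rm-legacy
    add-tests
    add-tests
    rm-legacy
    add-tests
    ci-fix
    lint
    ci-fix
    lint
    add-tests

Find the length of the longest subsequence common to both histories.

Match add-tests [6,2]; then rm-legacy [7,3]; then add-tests [8,5]; then rm-legacy [9,6]; then add-tests [10,7]; then lint [11,11] — 6 commits in the same relative order in both. dp[12][12] = 6 confirms this is the maximum.

6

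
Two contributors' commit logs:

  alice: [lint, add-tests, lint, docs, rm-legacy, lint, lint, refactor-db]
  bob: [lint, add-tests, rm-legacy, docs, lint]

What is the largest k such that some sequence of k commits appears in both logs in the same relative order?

4

Match lint [1,1], then add-tests [2,2], then docs [4,4], then lint [7,5] — 4 commits in the same relative order in both, and the DP table's final entry dp[8][5] is also 4, so no common subsequence is longer.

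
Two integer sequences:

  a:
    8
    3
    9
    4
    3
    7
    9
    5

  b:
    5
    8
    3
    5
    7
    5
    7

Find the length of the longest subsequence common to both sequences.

Let dp[i][j] be the LCS length of the first i values of a and the first j values of b. dp[i][j] = dp[i-1][j-1]+1 when the i-th and j-th values match, else max(dp[i-1][j], dp[i][j-1]).
    ·  5  8  3  5  7  5  7
 ·  0  0  0  0  0  0  0  0
 8  0  0  1  1  1  1  1  1
 3  0  0  1  2  2  2  2  2
 9  0  0  1  2  2  2  2  2
 4  0  0  1  2  2  2  2  2
 3  0  0  1  2  2  2  2  2
 7  0  0  1  2  2  3  3  3
 9  0  0  1  2  2  3  3  3
 5  0  1  1  2  3  3  4  4
dp[8][7] = 4. One LCS (by backtracking along matches): 8, 3, 7, 5.

4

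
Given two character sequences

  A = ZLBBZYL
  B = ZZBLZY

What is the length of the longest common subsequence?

4

Pick Z (A #1, B #2), then L (A #2, B #4), then Z (A #5, B #5), then Y (A #6, B #6); all 4 characters appear in both, in order. The LCS DP gives dp[7][6] = 4, so this is optimal.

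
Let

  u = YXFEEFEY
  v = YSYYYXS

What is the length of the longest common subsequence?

Pick Y at u[1]=v[5] → X at u[2]=v[6]; all 2 characters appear in both, in order, and the DP table's final entry dp[8][7] is also 2, so no common subsequence is longer.

2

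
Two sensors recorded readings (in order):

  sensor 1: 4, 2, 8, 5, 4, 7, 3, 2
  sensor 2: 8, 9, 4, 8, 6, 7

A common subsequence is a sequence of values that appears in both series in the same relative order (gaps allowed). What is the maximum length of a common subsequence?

3

Let dp[i][j] be the LCS length of the first i values of sensor 1 and the first j values of sensor 2. dp[i][j] = dp[i-1][j-1]+1 when the i-th and j-th values match, else max(dp[i-1][j], dp[i][j-1]).
    ·  8  9  4  8  6  7
 ·  0  0  0  0  0  0  0
 4  0  0  0  1  1  1  1
 2  0  0  0  1  1  1  1
 8  0  1  1  1  2  2  2
 5  0  1  1  1  2  2  2
 4  0  1  1  2  2  2  2
 7  0  1  1  2  2  2  3
 3  0  1  1  2  2  2  3
 2  0  1  1  2  2  2  3
dp[8][6] = 3. One LCS (by backtracking along matches): 4, 8, 7.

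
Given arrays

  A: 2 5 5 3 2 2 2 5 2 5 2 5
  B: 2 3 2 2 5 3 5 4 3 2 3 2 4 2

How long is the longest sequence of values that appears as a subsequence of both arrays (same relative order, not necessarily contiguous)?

7

Pick 2 at A[1]=B[4] → 5 at A[2]=B[5] → 5 at A[3]=B[7] → 3 at A[4]=B[9] → 2 at A[5]=B[10] → 2 at A[6]=B[12] → 2 at A[11]=B[14]; all 7 values appear in both, in order. Since dp[12][14] = 7, nothing longer is possible.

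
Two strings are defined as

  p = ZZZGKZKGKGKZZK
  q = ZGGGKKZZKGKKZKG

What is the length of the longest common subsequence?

10

One common subsequence of length 10: Z (p #1, q #1), G (p #4, q #4), K (p #5, q #6), Z (p #6, q #8), K (p #7, q #9), G (p #8, q #10), K (p #9, q #11), K (p #11, q #12), Z (p #13, q #13), K (p #14, q #14). Since dp[14][15] = 10, nothing longer is possible.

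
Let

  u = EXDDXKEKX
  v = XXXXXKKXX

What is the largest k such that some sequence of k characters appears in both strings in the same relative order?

Let dp[i][j] be the LCS length of the first i characters of u and the first j characters of v. dp[i][j] = dp[i-1][j-1]+1 when the i-th and j-th characters match, else max(dp[i-1][j], dp[i][j-1]).
    ·  X  X  X  X  X  K  K  X  X
 ·  0  0  0  0  0  0  0  0  0  0
 E  0  0  0  0  0  0  0  0  0  0
 X  0  1  1  1  1  1  1  1  1  1
 D  0  1  1  1  1  1  1  1  1  1
 D  0  1  1  1  1  1  1  1  1  1
 X  0  1  2  2  2  2  2  2  2  2
 K  0  1  2  2  2  2  3  3  3  3
 E  0  1  2  2  2  2  3  3  3  3
 K  0  1  2  2  2  2  3  4  4  4
 X  0  1  2  3  3  3  3  4  5  5
dp[9][9] = 5. One LCS (by backtracking along matches): XXKKX.

5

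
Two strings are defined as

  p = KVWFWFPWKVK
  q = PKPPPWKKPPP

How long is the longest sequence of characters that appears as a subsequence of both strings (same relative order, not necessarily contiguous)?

5

Pick K (p #1, q #2); then P (p #7, q #5); then W (p #8, q #6); then K (p #9, q #7); then K (p #11, q #8); all 5 characters appear in both, in order. Since dp[11][11] = 5, nothing longer is possible.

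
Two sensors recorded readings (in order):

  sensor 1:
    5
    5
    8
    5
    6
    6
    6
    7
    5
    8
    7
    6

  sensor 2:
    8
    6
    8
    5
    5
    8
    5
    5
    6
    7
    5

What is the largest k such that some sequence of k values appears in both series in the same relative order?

7

Let dp[i][j] be the LCS length of the first i values of sensor 1 and the first j values of sensor 2. dp[i][j] = dp[i-1][j-1]+1 when the i-th and j-th values match, else max(dp[i-1][j], dp[i][j-1]).
    ·  8  6  8  5  5  8  5  5  6  7  5
 ·  0  0  0  0  0  0  0  0  0  0  0  0
 5  0  0  0  0  1  1  1  1  1  1  1  1
 5  0  0  0  0  1  2  2  2  2  2  2  2
 8  0  1  1  1  1  2  3  3  3  3  3  3
 5  0  1  1  1  2  2  3  4  4  4  4  4
 6  0  1  2  2  2  2  3  4  4  5  5  5
 6  0  1  2  2  2  2  3  4  4  5  5  5
 6  0  1  2  2  2  2  3  4  4  5  5  5
 7  0  1  2  2  2  2  3  4  4  5  6  6
 5  0  1  2  2  3  3  3  4  5  5  6  7
 8  0  1  2  3  3  3  4  4  5  5  6  7
 7  0  1  2  3  3  3  4  4  5  5  6  7
 6  0  1  2  3  3  3  4  4  5  6  6  7
dp[12][11] = 7. One LCS (by backtracking along matches): 5, 5, 8, 5, 6, 7, 5.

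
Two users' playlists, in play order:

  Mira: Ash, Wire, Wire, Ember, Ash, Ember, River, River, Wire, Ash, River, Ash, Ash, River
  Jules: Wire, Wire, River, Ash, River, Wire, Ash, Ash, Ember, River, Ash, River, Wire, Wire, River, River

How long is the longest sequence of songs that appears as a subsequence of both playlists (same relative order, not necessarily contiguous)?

9

One common subsequence of length 9: Ash (Mira #1, Jules #4), then Wire (Mira #2, Jules #6), then Ash (Mira #5, Jules #8), then Ember (Mira #6, Jules #9), then River (Mira #7, Jules #10), then River (Mira #8, Jules #12), then Wire (Mira #9, Jules #14), then River (Mira #11, Jules #15), then River (Mira #14, Jules #16). dp[14][16] = 9 confirms this is the maximum.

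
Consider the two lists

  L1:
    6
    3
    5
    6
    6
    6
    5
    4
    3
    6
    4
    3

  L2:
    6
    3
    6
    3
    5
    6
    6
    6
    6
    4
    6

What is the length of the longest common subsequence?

Pick 6 at L1[1]=L2[3]; then 3 at L1[2]=L2[4]; then 5 at L1[3]=L2[5]; then 6 at L1[4]=L2[7]; then 6 at L1[5]=L2[8]; then 6 at L1[6]=L2[9]; then 4 at L1[8]=L2[10]; then 6 at L1[10]=L2[11]; all 8 values appear in both, in order. dp[12][11] = 8 confirms this is the maximum.

8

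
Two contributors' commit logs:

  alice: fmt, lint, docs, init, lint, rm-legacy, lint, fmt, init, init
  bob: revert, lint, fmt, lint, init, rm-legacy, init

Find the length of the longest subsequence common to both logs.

5

Match fmt at alice[1]=bob[3]; then lint at alice[2]=bob[4]; then init at alice[4]=bob[5]; then rm-legacy at alice[6]=bob[6]; then init at alice[10]=bob[7] — 5 commits in the same relative order in both. dp[10][7] = 5 confirms this is the maximum.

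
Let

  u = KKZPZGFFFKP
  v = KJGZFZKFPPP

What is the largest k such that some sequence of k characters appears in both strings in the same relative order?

5

Let dp[i][j] be the LCS length of the first i characters of u and the first j characters of v. dp[i][j] = dp[i-1][j-1]+1 when the i-th and j-th characters match, else max(dp[i-1][j], dp[i][j-1]).
    ·  K  J  G  Z  F  Z  K  F  P  P  P
 ·  0  0  0  0  0  0  0  0  0  0  0  0
 K  0  1  1  1  1  1  1  1  1  1  1  1
 K  0  1  1  1  1  1  1  2  2  2  2  2
 Z  0  1  1  1  2  2  2  2  2  2  2  2
 P  0  1  1  1  2  2  2  2  2  3  3  3
 Z  0  1  1  1  2  2  3  3  3  3  3  3
 G  0  1  1  2  2  2  3  3  3  3  3  3
 F  0  1  1  2  2  3  3  3  4  4  4  4
 F  0  1  1  2  2  3  3  3  4  4  4  4
 F  0  1  1  2  2  3  3  3  4  4  4  4
 K  0  1  1  2  2  3  3  4  4  4  4  4
 P  0  1  1  2  2  3  3  4  4  5  5  5
dp[11][11] = 5. One LCS (by backtracking along matches): KZZFP.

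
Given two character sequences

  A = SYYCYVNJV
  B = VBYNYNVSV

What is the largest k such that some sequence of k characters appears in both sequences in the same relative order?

4

Match Y at A[2]=B[3], Y at A[3]=B[5], V at A[6]=B[7], V at A[9]=B[9] — 4 characters in the same relative order in both. The LCS DP gives dp[9][9] = 4, so this is optimal.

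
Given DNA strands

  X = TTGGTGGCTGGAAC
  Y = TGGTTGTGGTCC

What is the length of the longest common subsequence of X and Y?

Match T (X #2, Y #1); then G (X #3, Y #2); then G (X #4, Y #3); then T (X #5, Y #5); then G (X #7, Y #6); then T (X #9, Y #7); then G (X #10, Y #8); then G (X #11, Y #9); then C (X #14, Y #12) — 9 bases in the same relative order in both. dp[14][12] = 9 confirms this is the maximum.

9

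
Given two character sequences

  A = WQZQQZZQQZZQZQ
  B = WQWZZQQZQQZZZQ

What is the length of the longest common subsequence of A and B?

Match W (A #1, B #1), Q (A #2, B #2), Z (A #3, B #5), Q (A #4, B #6), Q (A #5, B #7), Z (A #7, B #8), Q (A #8, B #9), Q (A #9, B #10), Z (A #10, B #11), Z (A #11, B #12), Z (A #13, B #13), Q (A #14, B #14) — 12 characters in the same relative order in both, and the DP table's final entry dp[14][14] is also 12, so no common subsequence is longer.

12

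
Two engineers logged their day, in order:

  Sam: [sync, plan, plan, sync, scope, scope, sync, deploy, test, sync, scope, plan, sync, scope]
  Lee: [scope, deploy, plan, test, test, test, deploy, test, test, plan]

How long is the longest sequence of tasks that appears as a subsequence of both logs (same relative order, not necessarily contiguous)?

Taking plan (Sam #2, Lee #3); then deploy (Sam #8, Lee #7); then test (Sam #9, Lee #9); then plan (Sam #12, Lee #10) gives a common subsequence of length 4. dp[14][10] = 4 confirms this is the maximum.

4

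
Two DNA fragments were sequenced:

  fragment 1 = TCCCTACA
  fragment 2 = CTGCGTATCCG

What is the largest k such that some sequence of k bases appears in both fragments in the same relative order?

One common subsequence of length 5: T at fragment 1[1]=fragment 2[2]; then C at fragment 1[2]=fragment 2[4]; then T at fragment 1[5]=fragment 2[6]; then A at fragment 1[6]=fragment 2[7]; then C at fragment 1[7]=fragment 2[10]. Since dp[8][11] = 5, nothing longer is possible.

5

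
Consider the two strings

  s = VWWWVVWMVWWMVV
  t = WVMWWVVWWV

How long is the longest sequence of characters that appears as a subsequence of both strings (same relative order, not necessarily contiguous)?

8

Let dp[i][j] be the LCS length of the first i characters of s and the first j characters of t. dp[i][j] = dp[i-1][j-1]+1 when the i-th and j-th characters match, else max(dp[i-1][j], dp[i][j-1]).
    ·  W  V  M  W  W  V  V  W  W  V
 ·  0  0  0  0  0  0  0  0  0  0  0
 V  0  0  1  1  1  1  1  1  1  1  1
 W  0  1  1  1  2  2  2  2  2  2  2
 W  0  1  1  1  2  3  3  3  3  3  3
 W  0  1  1  1  2  3  3  3  4  4  4
 V  0  1  2  2  2  3  4  4  4  4  5
 V  0  1  2  2  2  3  4  5  5  5  5
 W  0  1  2  2  3  3  4  5  6  6  6
 M  0  1  2  3  3  3  4  5  6  6  6
 V  0  1  2  3  3  3  4  5  6  6  7
 W  0  1  2  3  4  4  4  5  6  7  7
 W  0  1  2  3  4  5  5  5  6  7  7
 M  0  1  2  3  4  5  5  5  6  7  7
 V  0  1  2  3  4  5  6  6  6  7  8
 V  0  1  2  3  4  5  6  7  7  7  8
dp[14][10] = 8. One LCS (by backtracking along matches): VWWVVWWV.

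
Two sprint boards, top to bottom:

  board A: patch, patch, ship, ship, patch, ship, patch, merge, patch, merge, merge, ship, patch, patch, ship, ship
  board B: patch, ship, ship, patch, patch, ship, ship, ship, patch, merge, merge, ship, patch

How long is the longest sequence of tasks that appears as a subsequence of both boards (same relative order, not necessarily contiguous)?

10

Pick patch at board A[1]=board B[4], then patch at board A[2]=board B[5], then ship at board A[3]=board B[6], then ship at board A[4]=board B[7], then ship at board A[6]=board B[8], then patch at board A[9]=board B[9], then merge at board A[10]=board B[10], then merge at board A[11]=board B[11], then ship at board A[12]=board B[12], then patch at board A[14]=board B[13]; all 10 tasks appear in both, in order, and the DP table's final entry dp[16][13] is also 10, so no common subsequence is longer.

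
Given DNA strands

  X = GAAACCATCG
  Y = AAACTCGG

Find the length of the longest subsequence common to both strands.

7

Let dp[i][j] be the LCS length of the first i bases of X and the first j bases of Y. dp[i][j] = dp[i-1][j-1]+1 when the i-th and j-th bases match, else max(dp[i-1][j], dp[i][j-1]).
    ·  A  A  A  C  T  C  G  G
 ·  0  0  0  0  0  0  0  0  0
 G  0  0  0  0  0  0  0  1  1
 A  0  1  1  1  1  1  1  1  1
 A  0  1  2  2  2  2  2  2  2
 A  0  1  2  3  3  3  3  3  3
 C  0  1  2  3  4  4  4  4  4
 C  0  1  2  3  4  4  5  5  5
 A  0  1  2  3  4  4  5  5  5
 T  0  1  2  3  4  5  5  5  5
 C  0  1  2  3  4  5  6  6  6
 G  0  1  2  3  4  5  6  7  7
dp[10][8] = 7. One LCS (by backtracking along matches): AAACTCG.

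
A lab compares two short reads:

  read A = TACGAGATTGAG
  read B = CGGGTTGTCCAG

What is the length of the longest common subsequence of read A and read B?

8

One common subsequence of length 8: C (read A #3, read B #1) → G (read A #4, read B #3) → G (read A #6, read B #4) → T (read A #8, read B #5) → T (read A #9, read B #6) → G (read A #10, read B #7) → A (read A #11, read B #11) → G (read A #12, read B #12), and the DP table's final entry dp[12][12] is also 8, so no common subsequence is longer.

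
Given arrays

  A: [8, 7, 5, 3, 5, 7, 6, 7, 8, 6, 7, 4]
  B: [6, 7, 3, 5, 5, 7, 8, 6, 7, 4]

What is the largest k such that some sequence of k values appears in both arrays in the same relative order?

8

Let dp[i][j] be the LCS length of the first i values of A and the first j values of B. dp[i][j] = dp[i-1][j-1]+1 when the i-th and j-th values match, else max(dp[i-1][j], dp[i][j-1]).
    ·  6  7  3  5  5  7  8  6  7  4
 ·  0  0  0  0  0  0  0  0  0  0  0
 8  0  0  0  0  0  0  0  1  1  1  1
 7  0  0  1  1  1  1  1  1  1  2  2
 5  0  0  1  1  2  2  2  2  2  2  2
 3  0  0  1  2  2  2  2  2  2  2  2
 5  0  0  1  2  3  3  3  3  3  3  3
 7  0  0  1  2  3  3  4  4  4  4  4
 6  0  1  1  2  3  3  4  4  5  5  5
 7  0  1  2  2  3  3  4  4  5  6  6
 8  0  1  2  2  3  3  4  5  5  6  6
 6  0  1  2  2  3  3  4  5  6  6  6
 7  0  1  2  2  3  3  4  5  6  7  7
 4  0  1  2  2  3  3  4  5  6  7  8
dp[12][10] = 8. One LCS (by backtracking along matches): 7, 5, 5, 7, 8, 6, 7, 4.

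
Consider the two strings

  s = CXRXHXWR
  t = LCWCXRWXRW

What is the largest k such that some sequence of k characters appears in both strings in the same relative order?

5

Pick C [1,4] → X [2,5] → R [3,6] → X [4,8] → W [7,10]; all 5 characters appear in both, in order. dp[8][10] = 5 confirms this is the maximum.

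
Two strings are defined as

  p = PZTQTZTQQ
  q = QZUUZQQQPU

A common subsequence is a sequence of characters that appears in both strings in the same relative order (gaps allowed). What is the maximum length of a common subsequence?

4

One common subsequence of length 4: Z at p[2]=q[5]; then Q at p[4]=q[6]; then Q at p[8]=q[7]; then Q at p[9]=q[8]. The LCS DP gives dp[9][10] = 4, so this is optimal.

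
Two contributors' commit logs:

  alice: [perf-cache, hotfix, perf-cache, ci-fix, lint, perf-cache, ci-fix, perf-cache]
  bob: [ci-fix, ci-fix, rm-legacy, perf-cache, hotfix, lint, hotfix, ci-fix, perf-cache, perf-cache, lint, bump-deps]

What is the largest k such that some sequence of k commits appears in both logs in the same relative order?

Taking perf-cache [1,4] → hotfix [2,7] → ci-fix [4,8] → perf-cache [6,9] → perf-cache [8,10] gives a common subsequence of length 5. Since dp[8][12] = 5, nothing longer is possible.

5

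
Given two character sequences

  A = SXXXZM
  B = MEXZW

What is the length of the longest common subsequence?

Match X at A[4]=B[3], Z at A[5]=B[4] — 2 characters in the same relative order in both. dp[6][5] = 2 confirms this is the maximum.

2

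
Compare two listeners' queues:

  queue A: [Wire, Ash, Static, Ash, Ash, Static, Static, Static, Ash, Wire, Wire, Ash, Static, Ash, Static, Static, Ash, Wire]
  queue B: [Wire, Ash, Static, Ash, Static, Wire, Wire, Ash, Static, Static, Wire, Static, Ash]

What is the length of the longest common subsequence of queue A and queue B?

Match Wire at queue A[1]=queue B[1]; then Ash at queue A[2]=queue B[2]; then Static at queue A[3]=queue B[3]; then Ash at queue A[5]=queue B[4]; then Static at queue A[8]=queue B[5]; then Wire at queue A[10]=queue B[6]; then Wire at queue A[11]=queue B[7]; then Ash at queue A[12]=queue B[8]; then Static at queue A[13]=queue B[9]; then Static at queue A[15]=queue B[10]; then Static at queue A[16]=queue B[12]; then Ash at queue A[17]=queue B[13] — 12 songs in the same relative order in both. The LCS DP gives dp[18][13] = 12, so this is optimal.

12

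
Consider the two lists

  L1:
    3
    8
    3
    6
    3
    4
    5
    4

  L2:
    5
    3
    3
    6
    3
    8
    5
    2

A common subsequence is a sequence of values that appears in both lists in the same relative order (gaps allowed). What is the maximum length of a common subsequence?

Match 3 [1,2] → 3 [3,3] → 6 [4,4] → 3 [5,5] → 5 [7,7] — 5 values in the same relative order in both. Since dp[8][8] = 5, nothing longer is possible.

5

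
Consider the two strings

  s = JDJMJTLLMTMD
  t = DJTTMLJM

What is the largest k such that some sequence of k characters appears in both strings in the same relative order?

5

Pick D at s[2]=t[1], J at s[3]=t[2], M at s[4]=t[5], J at s[5]=t[7], M at s[11]=t[8]; all 5 characters appear in both, in order. The LCS DP gives dp[12][8] = 5, so this is optimal.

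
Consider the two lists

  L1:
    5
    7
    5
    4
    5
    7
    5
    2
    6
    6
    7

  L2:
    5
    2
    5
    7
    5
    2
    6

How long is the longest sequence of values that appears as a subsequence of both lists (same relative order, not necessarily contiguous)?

6

Let dp[i][j] be the LCS length of the first i values of L1 and the first j values of L2. dp[i][j] = dp[i-1][j-1]+1 when the i-th and j-th values match, else max(dp[i-1][j], dp[i][j-1]).
    ·  5  2  5  7  5  2  6
 ·  0  0  0  0  0  0  0  0
 5  0  1  1  1  1  1  1  1
 7  0  1  1  1  2  2  2  2
 5  0  1  1  2  2  3  3  3
 4  0  1  1  2  2  3  3  3
 5  0  1  1  2  2  3  3  3
 7  0  1  1  2  3  3  3  3
 5  0  1  1  2  3  4  4  4
 2  0  1  2  2  3  4  5  5
 6  0  1  2  2  3  4  5  6
 6  0  1  2  2  3  4  5  6
 7  0  1  2  2  3  4  5  6
dp[11][7] = 6. One LCS (by backtracking along matches): 5, 5, 7, 5, 2, 6.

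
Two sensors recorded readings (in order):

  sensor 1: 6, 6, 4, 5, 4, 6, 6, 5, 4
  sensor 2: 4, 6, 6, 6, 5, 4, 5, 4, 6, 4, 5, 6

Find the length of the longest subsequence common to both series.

Let dp[i][j] be the LCS length of the first i values of sensor 1 and the first j values of sensor 2. dp[i][j] = dp[i-1][j-1]+1 when the i-th and j-th values match, else max(dp[i-1][j], dp[i][j-1]).
    ·  4  6  6  6  5  4  5  4  6  4  5  6
 ·  0  0  0  0  0  0  0  0  0  0  0  0  0
 6  0  0  1  1  1  1  1  1  1  1  1  1  1
 6  0  0  1  2  2  2  2  2  2  2  2  2  2
 4  0  1  1  2  2  2  3  3  3  3  3  3  3
 5  0  1  1  2  2  3  3  4  4  4  4  4  4
 4  0  1  1  2  2  3  4  4  5  5  5  5  5
 6  0  1  2  2  3  3  4  4  5  6  6  6  6
 6  0  1  2  3  3  3  4  4  5  6  6  6  7
 5  0  1  2  3  3  4  4  5  5  6  6  7  7
 4  0  1  2  3  3  4  5  5  6  6  7  7  7
dp[9][12] = 7. One LCS (by backtracking along matches): 6, 6, 4, 5, 4, 6, 6.

7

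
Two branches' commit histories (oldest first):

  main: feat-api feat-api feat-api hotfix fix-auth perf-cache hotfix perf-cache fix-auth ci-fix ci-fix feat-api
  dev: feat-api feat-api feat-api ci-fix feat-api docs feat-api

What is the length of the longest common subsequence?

Pick feat-api (main #1, dev #1) → feat-api (main #2, dev #2) → feat-api (main #3, dev #3) → ci-fix (main #10, dev #4) → feat-api (main #12, dev #7); all 5 commits appear in both, in order, and the DP table's final entry dp[12][7] is also 5, so no common subsequence is longer.

5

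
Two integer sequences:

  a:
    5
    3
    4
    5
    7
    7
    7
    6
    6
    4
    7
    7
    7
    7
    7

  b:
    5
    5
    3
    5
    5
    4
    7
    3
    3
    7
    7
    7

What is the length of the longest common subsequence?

8

One common subsequence of length 8: 5 (a #1, b #2); then 3 (a #2, b #3); then 5 (a #4, b #5); then 4 (a #10, b #6); then 7 (a #11, b #7); then 7 (a #13, b #10); then 7 (a #14, b #11); then 7 (a #15, b #12). dp[15][12] = 8 confirms this is the maximum.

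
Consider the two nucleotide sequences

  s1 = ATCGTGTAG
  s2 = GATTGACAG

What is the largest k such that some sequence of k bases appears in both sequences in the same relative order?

Let dp[i][j] be the LCS length of the first i bases of s1 and the first j bases of s2. dp[i][j] = dp[i-1][j-1]+1 when the i-th and j-th bases match, else max(dp[i-1][j], dp[i][j-1]).
    ·  G  A  T  T  G  A  C  A  G
 ·  0  0  0  0  0  0  0  0  0  0
 A  0  0  1  1  1  1  1  1  1  1
 T  0  0  1  2  2  2  2  2  2  2
 C  0  0  1  2  2  2  2  3  3  3
 G  0  1  1  2  2  3  3  3  3  4
 T  0  1  1  2  3  3  3  3  3  4
 G  0  1  1  2  3  4  4  4  4  4
 T  0  1  1  2  3  4  4  4  4  4
 A  0  1  2  2  3  4  5  5  5  5
 G  0  1  2  2  3  4  5  5  5  6
dp[9][9] = 6. One LCS (by backtracking along matches): ATTGAG.

6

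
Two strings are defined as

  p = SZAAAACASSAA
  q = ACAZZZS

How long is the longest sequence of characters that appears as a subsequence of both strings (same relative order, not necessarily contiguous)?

Let dp[i][j] be the LCS length of the first i characters of p and the first j characters of q. dp[i][j] = dp[i-1][j-1]+1 when the i-th and j-th characters match, else max(dp[i-1][j], dp[i][j-1]).
    ·  A  C  A  Z  Z  Z  S
 ·  0  0  0  0  0  0  0  0
 S  0  0  0  0  0  0  0  1
 Z  0  0  0  0  1  1  1  1
 A  0  1  1  1  1  1  1  1
 A  0  1  1  2  2  2  2  2
 A  0  1  1  2  2  2  2  2
 A  0  1  1  2  2  2  2  2
 C  0  1  2  2  2  2  2  2
 A  0  1  2  3  3  3  3  3
 S  0  1  2  3  3  3  3  4
 S  0  1  2  3  3  3  3  4
 A  0  1  2  3  3  3  3  4
 A  0  1  2  3  3  3  3  4
dp[12][7] = 4. One LCS (by backtracking along matches): ACAS.

4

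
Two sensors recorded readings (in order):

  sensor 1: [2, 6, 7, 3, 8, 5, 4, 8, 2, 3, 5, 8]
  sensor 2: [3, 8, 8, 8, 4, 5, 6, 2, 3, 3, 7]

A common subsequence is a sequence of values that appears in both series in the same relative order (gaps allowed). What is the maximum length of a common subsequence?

Taking 3 at sensor 1[4]=sensor 2[1] → 8 at sensor 1[5]=sensor 2[4] → 5 at sensor 1[6]=sensor 2[6] → 2 at sensor 1[9]=sensor 2[8] → 3 at sensor 1[10]=sensor 2[10] gives a common subsequence of length 5, and the DP table's final entry dp[12][11] is also 5, so no common subsequence is longer.

5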